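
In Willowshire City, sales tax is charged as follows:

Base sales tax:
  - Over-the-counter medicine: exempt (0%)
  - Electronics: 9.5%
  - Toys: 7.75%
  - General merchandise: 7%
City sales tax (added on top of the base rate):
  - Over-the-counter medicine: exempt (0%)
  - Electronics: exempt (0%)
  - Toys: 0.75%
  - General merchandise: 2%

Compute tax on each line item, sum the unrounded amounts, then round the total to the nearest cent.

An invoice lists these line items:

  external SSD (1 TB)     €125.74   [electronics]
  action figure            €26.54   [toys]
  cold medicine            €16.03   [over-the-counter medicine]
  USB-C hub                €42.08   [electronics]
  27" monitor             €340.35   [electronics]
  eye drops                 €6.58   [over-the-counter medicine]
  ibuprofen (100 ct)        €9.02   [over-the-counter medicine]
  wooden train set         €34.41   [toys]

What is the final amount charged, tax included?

€654.21

External SSD (1 TB) €125.74: electronics → 9.5% + 0% city = 9.5% → €11.9453
Action figure €26.54: toys → 7.75% + 0.75% city = 8.5% → €2.2559
Cold medicine €16.03: over-the-counter medicine → 0% + 0% city = 0% → €0.00
USB-C hub €42.08: electronics → 9.5% + 0% city = 9.5% → €3.9976
27" monitor €340.35: electronics → 9.5% + 0% city = 9.5% → €32.33325
Eye drops €6.58: over-the-counter medicine → 0% + 0% city = 0% → €0.00
Ibuprofen (100 ct) €9.02: over-the-counter medicine → 0% + 0% city = 0% → €0.00
Wooden train set €34.41: toys → 7.75% + 0.75% city = 8.5% → €2.92485
Subtotal = €600.75; unrounded tax = €53.4569 → €53.46; total due = €654.21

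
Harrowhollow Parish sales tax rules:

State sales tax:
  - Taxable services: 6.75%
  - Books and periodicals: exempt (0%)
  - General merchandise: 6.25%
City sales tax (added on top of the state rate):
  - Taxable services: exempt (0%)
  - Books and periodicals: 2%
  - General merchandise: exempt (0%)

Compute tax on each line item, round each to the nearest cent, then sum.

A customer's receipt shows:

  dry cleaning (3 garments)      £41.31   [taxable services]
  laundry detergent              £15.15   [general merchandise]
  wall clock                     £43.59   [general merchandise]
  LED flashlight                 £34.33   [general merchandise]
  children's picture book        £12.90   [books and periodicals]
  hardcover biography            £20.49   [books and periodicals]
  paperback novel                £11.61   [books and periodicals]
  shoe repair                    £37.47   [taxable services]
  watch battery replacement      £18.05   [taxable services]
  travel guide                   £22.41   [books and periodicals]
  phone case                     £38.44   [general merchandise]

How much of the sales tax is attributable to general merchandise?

£8.22

Laundry detergent £15.15: general merchandise → 6.25% + 0% city = 6.25% → £0.95
Wall clock £43.59: general merchandise → 6.25% + 0% city = 6.25% → £2.72
LED flashlight £34.33: general merchandise → 6.25% + 0% city = 6.25% → £2.15
Phone case £38.44: general merchandise → 6.25% + 0% city = 6.25% → £2.40
Tax on general merchandise = £0.95 + £2.72 + £2.15 + £2.40 = £8.22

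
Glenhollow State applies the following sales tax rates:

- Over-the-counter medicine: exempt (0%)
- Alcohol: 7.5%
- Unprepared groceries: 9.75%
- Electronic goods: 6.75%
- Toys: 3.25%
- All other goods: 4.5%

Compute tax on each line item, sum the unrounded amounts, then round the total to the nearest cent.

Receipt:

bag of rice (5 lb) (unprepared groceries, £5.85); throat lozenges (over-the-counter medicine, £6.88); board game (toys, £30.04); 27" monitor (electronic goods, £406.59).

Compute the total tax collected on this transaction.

£28.99

Bag of rice (5 lb) £5.85: unprepared groceries → 9.75% → £0.570375
Throat lozenges £6.88: over-the-counter medicine → 0% → £0.00
Board game £30.04: toys → 3.25% → £0.9763
27" monitor £406.59: electronic goods → 6.75% → £27.444825
Unrounded tax sum = £28.9915 → £28.99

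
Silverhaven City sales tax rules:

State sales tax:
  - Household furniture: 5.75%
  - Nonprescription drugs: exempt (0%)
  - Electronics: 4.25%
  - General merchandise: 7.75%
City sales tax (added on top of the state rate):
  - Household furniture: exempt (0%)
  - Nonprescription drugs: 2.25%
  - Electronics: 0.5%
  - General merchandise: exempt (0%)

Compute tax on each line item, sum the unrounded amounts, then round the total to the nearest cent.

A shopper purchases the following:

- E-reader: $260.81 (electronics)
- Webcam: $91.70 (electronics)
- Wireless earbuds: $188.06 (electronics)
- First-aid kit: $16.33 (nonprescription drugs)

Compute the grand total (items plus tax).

$582.94

E-reader $260.81: electronics → 4.25% + 0.5% city = 4.75% → $12.388475
Webcam $91.70: electronics → 4.25% + 0.5% city = 4.75% → $4.35575
Wireless earbuds $188.06: electronics → 4.25% + 0.5% city = 4.75% → $8.93285
First-aid kit $16.33: nonprescription drugs → 0% + 2.25% city = 2.25% → $0.367425
Subtotal = $556.90; unrounded tax = $26.0445 → $26.04; total due = $582.94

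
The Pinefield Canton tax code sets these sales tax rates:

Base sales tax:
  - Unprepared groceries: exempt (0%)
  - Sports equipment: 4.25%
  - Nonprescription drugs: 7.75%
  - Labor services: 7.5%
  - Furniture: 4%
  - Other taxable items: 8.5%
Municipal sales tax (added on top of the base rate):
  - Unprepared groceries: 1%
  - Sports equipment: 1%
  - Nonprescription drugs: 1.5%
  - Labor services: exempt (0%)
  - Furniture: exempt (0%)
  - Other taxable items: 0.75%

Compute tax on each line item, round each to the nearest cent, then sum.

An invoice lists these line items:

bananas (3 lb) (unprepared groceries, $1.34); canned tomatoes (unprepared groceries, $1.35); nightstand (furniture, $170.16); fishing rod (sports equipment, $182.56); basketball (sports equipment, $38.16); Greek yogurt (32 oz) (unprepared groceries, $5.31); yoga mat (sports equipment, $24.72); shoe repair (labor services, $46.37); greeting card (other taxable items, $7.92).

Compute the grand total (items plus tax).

$501.86

Bananas (3 lb) $1.34: unprepared groceries → 0% + 1% municipal = 1% → $0.01
Canned tomatoes $1.35: unprepared groceries → 0% + 1% municipal = 1% → $0.01
Nightstand $170.16: furniture → 4% + 0% municipal = 4% → $6.81
Fishing rod $182.56: sports equipment → 4.25% + 1% municipal = 5.25% → $9.58
Basketball $38.16: sports equipment → 4.25% + 1% municipal = 5.25% → $2.00
Greek yogurt (32 oz) $5.31: unprepared groceries → 0% + 1% municipal = 1% → $0.05
Yoga mat $24.72: sports equipment → 4.25% + 1% municipal = 5.25% → $1.30
Shoe repair $46.37: labor services → 7.5% + 0% municipal = 7.5% → $3.48
Greeting card $7.92: other taxable items → 8.5% + 0.75% municipal = 9.25% → $0.73
Subtotal = $477.89; tax = $23.97; total due = $501.86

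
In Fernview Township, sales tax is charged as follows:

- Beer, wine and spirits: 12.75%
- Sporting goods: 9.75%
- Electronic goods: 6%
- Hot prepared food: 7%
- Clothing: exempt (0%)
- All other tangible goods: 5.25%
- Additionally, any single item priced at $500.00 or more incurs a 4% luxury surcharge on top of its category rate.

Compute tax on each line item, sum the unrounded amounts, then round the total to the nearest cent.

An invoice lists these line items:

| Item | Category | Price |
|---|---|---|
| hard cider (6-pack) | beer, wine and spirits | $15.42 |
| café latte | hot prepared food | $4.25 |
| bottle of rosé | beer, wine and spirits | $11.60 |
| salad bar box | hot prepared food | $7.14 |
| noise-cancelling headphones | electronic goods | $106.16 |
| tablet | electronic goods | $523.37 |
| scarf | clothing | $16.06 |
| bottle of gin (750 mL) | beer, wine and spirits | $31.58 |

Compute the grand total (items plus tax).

$782.56

Hard cider (6-pack) $15.42: beer, wine and spirits → 12.75% → $1.96605
Café latte $4.25: hot prepared food → 7% → $0.2975
Bottle of rosé $11.60: beer, wine and spirits → 12.75% → $1.479
Salad bar box $7.14: hot prepared food → 7% → $0.4998
Noise-cancelling headphones $106.16: electronic goods → 6% → $6.3696
Tablet $523.37: electronic goods → 6% + 4% surcharge = 10% → $52.337
Scarf $16.06: clothing → 0% → $0.00
Bottle of gin (750 mL) $31.58: beer, wine and spirits → 12.75% → $4.02645
Subtotal = $715.58; unrounded tax = $66.9754 → $66.98; total due = $782.56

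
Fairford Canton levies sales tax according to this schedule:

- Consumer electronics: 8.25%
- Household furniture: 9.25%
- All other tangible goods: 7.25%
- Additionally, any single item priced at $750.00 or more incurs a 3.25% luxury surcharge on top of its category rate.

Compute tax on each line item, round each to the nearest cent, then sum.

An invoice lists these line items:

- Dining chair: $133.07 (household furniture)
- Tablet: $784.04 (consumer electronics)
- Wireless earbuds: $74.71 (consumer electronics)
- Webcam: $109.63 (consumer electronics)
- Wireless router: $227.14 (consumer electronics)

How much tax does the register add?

Dining chair $133.07: household furniture → 9.25% → $12.31
Tablet $784.04: consumer electronics → 8.25% + 3.25% surcharge = 11.5% → $90.16
Wireless earbuds $74.71: consumer electronics → 8.25% → $6.16
Webcam $109.63: consumer electronics → 8.25% → $9.04
Wireless router $227.14: consumer electronics → 8.25% → $18.74
Total tax = $12.31 + $90.16 + $6.16 + $9.04 + $18.74 = $136.41

$136.41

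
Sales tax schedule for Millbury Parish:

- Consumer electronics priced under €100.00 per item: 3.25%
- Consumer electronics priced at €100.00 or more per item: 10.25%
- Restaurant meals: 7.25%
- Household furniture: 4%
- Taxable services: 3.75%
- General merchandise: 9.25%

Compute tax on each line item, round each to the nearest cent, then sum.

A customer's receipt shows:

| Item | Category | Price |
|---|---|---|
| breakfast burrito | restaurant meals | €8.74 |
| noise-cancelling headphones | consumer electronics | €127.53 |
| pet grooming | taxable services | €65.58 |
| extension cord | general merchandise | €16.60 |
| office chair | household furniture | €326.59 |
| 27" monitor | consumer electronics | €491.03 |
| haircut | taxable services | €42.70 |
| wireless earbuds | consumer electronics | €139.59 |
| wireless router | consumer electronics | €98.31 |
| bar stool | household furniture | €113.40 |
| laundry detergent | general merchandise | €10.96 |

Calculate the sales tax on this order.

Breakfast burrito €8.74: restaurant meals → 7.25% → €0.63
Noise-cancelling headphones €127.53: consumer electronics, €100.00 or more → 10.25% → €13.07
Pet grooming €65.58: taxable services → 3.75% → €2.46
Extension cord €16.60: general merchandise → 9.25% → €1.54
Office chair €326.59: household furniture → 4% → €13.06
27" monitor €491.03: consumer electronics, €100.00 or more → 10.25% → €50.33
Haircut €42.70: taxable services → 3.75% → €1.60
Wireless earbuds €139.59: consumer electronics, €100.00 or more → 10.25% → €14.31
Wireless router €98.31: consumer electronics, under €100.00 → 3.25% → €3.20
Bar stool €113.40: household furniture → 4% → €4.54
Laundry detergent €10.96: general merchandise → 9.25% → €1.01
Total tax = €0.63 + €13.07 + €2.46 + €1.54 + €13.06 + €50.33 + €1.60 + €14.31 + €3.20 + €4.54 + €1.01 = €105.75

€105.75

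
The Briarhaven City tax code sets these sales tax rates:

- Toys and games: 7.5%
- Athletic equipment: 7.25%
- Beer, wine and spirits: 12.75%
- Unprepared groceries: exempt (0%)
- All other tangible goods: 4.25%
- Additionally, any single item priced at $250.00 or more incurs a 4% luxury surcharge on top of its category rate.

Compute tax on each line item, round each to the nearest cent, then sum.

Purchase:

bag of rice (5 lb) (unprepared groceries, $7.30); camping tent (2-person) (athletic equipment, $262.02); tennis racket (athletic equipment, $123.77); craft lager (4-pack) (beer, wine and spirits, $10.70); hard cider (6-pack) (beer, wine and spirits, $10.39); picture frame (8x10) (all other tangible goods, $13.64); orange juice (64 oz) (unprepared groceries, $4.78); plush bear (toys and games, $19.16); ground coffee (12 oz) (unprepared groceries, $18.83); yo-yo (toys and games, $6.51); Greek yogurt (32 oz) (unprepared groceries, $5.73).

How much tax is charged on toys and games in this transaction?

$1.93

Plush bear $19.16: toys and games → 7.5% → $1.44
Yo-yo $6.51: toys and games → 7.5% → $0.49
Tax on toys and games = $1.44 + $0.49 = $1.93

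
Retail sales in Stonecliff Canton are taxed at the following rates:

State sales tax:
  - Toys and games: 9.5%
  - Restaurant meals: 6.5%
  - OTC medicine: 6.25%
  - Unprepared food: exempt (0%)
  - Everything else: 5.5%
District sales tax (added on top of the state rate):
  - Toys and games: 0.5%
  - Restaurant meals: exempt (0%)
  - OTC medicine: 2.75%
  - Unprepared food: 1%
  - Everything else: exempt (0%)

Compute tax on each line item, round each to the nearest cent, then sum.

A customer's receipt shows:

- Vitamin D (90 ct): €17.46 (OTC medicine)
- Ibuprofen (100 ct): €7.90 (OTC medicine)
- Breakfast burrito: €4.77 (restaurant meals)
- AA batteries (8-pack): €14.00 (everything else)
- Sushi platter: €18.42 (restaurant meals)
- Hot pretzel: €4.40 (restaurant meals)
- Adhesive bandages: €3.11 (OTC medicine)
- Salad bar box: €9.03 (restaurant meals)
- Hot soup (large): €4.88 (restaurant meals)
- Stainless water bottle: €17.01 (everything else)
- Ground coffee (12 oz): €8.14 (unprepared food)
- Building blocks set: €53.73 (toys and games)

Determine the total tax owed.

€12.43

Vitamin D (90 ct) €17.46: OTC medicine → 6.25% + 2.75% district = 9% → €1.57
Ibuprofen (100 ct) €7.90: OTC medicine → 6.25% + 2.75% district = 9% → €0.71
Breakfast burrito €4.77: restaurant meals → 6.5% + 0% district = 6.5% → €0.31
AA batteries (8-pack) €14.00: everything else → 5.5% + 0% district = 5.5% → €0.77
Sushi platter €18.42: restaurant meals → 6.5% + 0% district = 6.5% → €1.20
Hot pretzel €4.40: restaurant meals → 6.5% + 0% district = 6.5% → €0.29
Adhesive bandages €3.11: OTC medicine → 6.25% + 2.75% district = 9% → €0.28
Salad bar box €9.03: restaurant meals → 6.5% + 0% district = 6.5% → €0.59
Hot soup (large) €4.88: restaurant meals → 6.5% + 0% district = 6.5% → €0.32
Stainless water bottle €17.01: everything else → 5.5% + 0% district = 5.5% → €0.94
Ground coffee (12 oz) €8.14: unprepared food → 0% + 1% district = 1% → €0.08
Building blocks set €53.73: toys and games → 9.5% + 0.5% district = 10% → €5.37
Total tax = €1.57 + €0.71 + €0.31 + €0.77 + €1.20 + €0.29 + €0.28 + €0.59 + €0.32 + €0.94 + €0.08 + €5.37 = €12.43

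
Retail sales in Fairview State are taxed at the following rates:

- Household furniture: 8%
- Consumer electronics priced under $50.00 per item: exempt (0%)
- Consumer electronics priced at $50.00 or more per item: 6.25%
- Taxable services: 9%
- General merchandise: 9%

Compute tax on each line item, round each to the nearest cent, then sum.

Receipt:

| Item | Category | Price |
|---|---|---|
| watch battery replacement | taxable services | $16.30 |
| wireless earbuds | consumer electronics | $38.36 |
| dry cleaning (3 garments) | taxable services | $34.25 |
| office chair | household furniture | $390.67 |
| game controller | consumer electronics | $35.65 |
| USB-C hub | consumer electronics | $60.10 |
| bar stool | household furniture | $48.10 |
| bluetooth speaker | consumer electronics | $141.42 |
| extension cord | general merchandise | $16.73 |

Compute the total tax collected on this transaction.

Watch battery replacement $16.30: taxable services → 9% → $1.47
Wireless earbuds $38.36: consumer electronics, under $50.00 → 0% → $0.00
Dry cleaning (3 garments) $34.25: taxable services → 9% → $3.08
Office chair $390.67: household furniture → 8% → $31.25
Game controller $35.65: consumer electronics, under $50.00 → 0% → $0.00
USB-C hub $60.10: consumer electronics, $50.00 or more → 6.25% → $3.76
Bar stool $48.10: household furniture → 8% → $3.85
Bluetooth speaker $141.42: consumer electronics, $50.00 or more → 6.25% → $8.84
Extension cord $16.73: general merchandise → 9% → $1.51
Total tax = $1.47 + $3.08 + $31.25 + $3.76 + $3.85 + $8.84 + $1.51 = $53.76

$53.76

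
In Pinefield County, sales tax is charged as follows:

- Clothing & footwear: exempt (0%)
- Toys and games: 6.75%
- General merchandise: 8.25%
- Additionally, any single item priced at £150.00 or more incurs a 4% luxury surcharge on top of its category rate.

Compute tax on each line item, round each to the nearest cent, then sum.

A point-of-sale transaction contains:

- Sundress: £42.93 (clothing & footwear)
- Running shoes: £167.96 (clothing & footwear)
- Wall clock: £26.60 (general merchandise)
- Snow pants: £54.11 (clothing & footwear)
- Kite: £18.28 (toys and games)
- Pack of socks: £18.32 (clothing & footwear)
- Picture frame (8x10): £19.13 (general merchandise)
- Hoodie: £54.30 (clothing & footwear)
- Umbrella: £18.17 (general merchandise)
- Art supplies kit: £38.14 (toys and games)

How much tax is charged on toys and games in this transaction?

Kite £18.28: toys and games → 6.75% → £1.23
Art supplies kit £38.14: toys and games → 6.75% → £2.57
Tax on toys and games = £1.23 + £2.57 = £3.80

£3.80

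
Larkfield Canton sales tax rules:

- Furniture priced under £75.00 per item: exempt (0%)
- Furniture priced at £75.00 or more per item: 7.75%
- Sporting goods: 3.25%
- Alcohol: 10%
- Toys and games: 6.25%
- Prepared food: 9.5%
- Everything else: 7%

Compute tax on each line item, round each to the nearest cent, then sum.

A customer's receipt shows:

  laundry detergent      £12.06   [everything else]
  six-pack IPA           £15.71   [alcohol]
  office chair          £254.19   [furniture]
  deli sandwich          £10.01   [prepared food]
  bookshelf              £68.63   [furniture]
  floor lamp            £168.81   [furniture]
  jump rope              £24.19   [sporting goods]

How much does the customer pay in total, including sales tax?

Laundry detergent £12.06: everything else → 7% → £0.84
Six-pack IPA £15.71: alcohol → 10% → £1.57
Office chair £254.19: furniture, £75.00 or more → 7.75% → £19.70
Deli sandwich £10.01: prepared food → 9.5% → £0.95
Bookshelf £68.63: furniture, under £75.00 → 0% → £0.00
Floor lamp £168.81: furniture, £75.00 or more → 7.75% → £13.08
Jump rope £24.19: sporting goods → 3.25% → £0.79
Subtotal = £553.60; tax = £36.93; total due = £590.53

£590.53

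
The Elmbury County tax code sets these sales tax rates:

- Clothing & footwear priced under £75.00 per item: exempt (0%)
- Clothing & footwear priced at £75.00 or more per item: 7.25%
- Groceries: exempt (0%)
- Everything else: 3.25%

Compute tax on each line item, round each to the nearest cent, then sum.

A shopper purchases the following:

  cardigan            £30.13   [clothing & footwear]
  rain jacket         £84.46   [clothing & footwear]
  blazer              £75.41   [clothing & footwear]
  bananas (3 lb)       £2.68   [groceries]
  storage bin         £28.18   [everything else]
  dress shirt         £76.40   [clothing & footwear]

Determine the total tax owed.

Cardigan £30.13: clothing & footwear, under £75.00 → 0% → £0.00
Rain jacket £84.46: clothing & footwear, £75.00 or more → 7.25% → £6.12
Blazer £75.41: clothing & footwear, £75.00 or more → 7.25% → £5.47
Bananas (3 lb) £2.68: groceries → 0% → £0.00
Storage bin £28.18: everything else → 3.25% → £0.92
Dress shirt £76.40: clothing & footwear, £75.00 or more → 7.25% → £5.54
Total tax = £6.12 + £5.47 + £0.92 + £5.54 = £18.05

£18.05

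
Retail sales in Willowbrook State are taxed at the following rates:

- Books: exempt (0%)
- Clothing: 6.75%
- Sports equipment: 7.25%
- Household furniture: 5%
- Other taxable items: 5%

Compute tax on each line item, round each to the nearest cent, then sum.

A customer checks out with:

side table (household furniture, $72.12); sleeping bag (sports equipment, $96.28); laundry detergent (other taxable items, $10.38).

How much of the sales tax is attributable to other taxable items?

$0.52

Laundry detergent $10.38: other taxable items → 5% → $0.52
Tax on other taxable items = $0.52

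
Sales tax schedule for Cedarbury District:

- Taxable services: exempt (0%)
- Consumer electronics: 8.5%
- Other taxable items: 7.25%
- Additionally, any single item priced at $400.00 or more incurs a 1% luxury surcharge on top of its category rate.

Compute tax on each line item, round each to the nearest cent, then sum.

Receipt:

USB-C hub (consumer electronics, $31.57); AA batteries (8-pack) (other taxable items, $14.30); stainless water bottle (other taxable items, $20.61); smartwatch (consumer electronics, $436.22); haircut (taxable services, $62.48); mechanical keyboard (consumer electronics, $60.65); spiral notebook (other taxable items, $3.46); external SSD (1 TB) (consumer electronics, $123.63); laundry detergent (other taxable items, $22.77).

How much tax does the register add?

USB-C hub $31.57: consumer electronics → 8.5% → $2.68
AA batteries (8-pack) $14.30: other taxable items → 7.25% → $1.04
Stainless water bottle $20.61: other taxable items → 7.25% → $1.49
Smartwatch $436.22: consumer electronics → 8.5% + 1% surcharge = 9.5% → $41.44
Haircut $62.48: taxable services → 0% → $0.00
Mechanical keyboard $60.65: consumer electronics → 8.5% → $5.16
Spiral notebook $3.46: other taxable items → 7.25% → $0.25
External SSD (1 TB) $123.63: consumer electronics → 8.5% → $10.51
Laundry detergent $22.77: other taxable items → 7.25% → $1.65
Total tax = $2.68 + $1.04 + $1.49 + $41.44 + $5.16 + $0.25 + $10.51 + $1.65 = $64.22

$64.22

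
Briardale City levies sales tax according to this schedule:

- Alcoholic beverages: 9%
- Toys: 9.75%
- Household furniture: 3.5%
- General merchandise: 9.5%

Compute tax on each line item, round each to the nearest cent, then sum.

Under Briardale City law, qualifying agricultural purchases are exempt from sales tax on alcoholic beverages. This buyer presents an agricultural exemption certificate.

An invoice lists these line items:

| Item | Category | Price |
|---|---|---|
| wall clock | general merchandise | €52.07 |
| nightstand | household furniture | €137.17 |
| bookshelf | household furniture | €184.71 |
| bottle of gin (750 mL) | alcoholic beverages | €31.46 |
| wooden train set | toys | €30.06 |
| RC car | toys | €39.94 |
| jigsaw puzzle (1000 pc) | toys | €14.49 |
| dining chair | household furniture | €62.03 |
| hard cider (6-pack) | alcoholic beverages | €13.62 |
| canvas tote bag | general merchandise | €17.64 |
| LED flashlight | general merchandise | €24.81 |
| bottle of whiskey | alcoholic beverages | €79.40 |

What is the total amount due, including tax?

Wall clock €52.07: general merchandise → 9.5% → €4.95
Nightstand €137.17: household furniture → 3.5% → €4.80
Bookshelf €184.71: household furniture → 3.5% → €6.46
Bottle of gin (750 mL) €31.46: alcoholic beverages, buyer-exempt → 0% → €0.00
Wooden train set €30.06: toys → 9.75% → €2.93
RC car €39.94: toys → 9.75% → €3.89
Jigsaw puzzle (1000 pc) €14.49: toys → 9.75% → €1.41
Dining chair €62.03: household furniture → 3.5% → €2.17
Hard cider (6-pack) €13.62: alcoholic beverages, buyer-exempt → 0% → €0.00
Canvas tote bag €17.64: general merchandise → 9.5% → €1.68
LED flashlight €24.81: general merchandise → 9.5% → €2.36
Bottle of whiskey €79.40: alcoholic beverages, buyer-exempt → 0% → €0.00
Subtotal = €687.40; tax = €30.65; total due = €718.05

€718.05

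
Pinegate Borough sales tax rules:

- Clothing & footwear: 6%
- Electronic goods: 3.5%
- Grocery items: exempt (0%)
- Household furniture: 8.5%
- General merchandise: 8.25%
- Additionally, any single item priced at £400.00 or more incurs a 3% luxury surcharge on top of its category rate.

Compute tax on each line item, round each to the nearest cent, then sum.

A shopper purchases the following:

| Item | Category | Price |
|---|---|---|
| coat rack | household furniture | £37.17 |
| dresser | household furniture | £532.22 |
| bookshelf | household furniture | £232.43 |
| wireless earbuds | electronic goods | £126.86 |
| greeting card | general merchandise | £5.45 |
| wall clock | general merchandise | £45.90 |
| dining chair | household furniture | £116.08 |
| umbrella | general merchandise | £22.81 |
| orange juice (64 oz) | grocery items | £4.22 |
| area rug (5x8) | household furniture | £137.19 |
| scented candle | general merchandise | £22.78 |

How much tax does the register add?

Coat rack £37.17: household furniture → 8.5% → £3.16
Dresser £532.22: household furniture → 8.5% + 3% surcharge = 11.5% → £61.21
Bookshelf £232.43: household furniture → 8.5% → £19.76
Wireless earbuds £126.86: electronic goods → 3.5% → £4.44
Greeting card £5.45: general merchandise → 8.25% → £0.45
Wall clock £45.90: general merchandise → 8.25% → £3.79
Dining chair £116.08: household furniture → 8.5% → £9.87
Umbrella £22.81: general merchandise → 8.25% → £1.88
Orange juice (64 oz) £4.22: grocery items → 0% → £0.00
Area rug (5x8) £137.19: household furniture → 8.5% → £11.66
Scented candle £22.78: general merchandise → 8.25% → £1.88
Total tax = £3.16 + £61.21 + £19.76 + £4.44 + £0.45 + £3.79 + £9.87 + £1.88 + £11.66 + £1.88 = £118.10

£118.10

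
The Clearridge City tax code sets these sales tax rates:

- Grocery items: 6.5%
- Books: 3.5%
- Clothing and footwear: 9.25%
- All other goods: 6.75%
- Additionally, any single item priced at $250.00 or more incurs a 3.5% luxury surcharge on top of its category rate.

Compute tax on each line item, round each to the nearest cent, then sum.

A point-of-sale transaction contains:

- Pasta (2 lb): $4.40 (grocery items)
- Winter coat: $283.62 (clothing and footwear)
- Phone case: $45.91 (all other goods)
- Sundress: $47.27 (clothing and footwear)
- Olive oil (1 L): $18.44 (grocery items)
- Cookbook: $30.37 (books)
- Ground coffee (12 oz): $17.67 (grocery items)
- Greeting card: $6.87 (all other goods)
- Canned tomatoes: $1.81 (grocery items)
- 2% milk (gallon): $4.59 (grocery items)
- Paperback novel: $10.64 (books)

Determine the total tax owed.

$48.58

Pasta (2 lb) $4.40: grocery items → 6.5% → $0.29
Winter coat $283.62: clothing and footwear → 9.25% + 3.5% surcharge = 12.75% → $36.16
Phone case $45.91: all other goods → 6.75% → $3.10
Sundress $47.27: clothing and footwear → 9.25% → $4.37
Olive oil (1 L) $18.44: grocery items → 6.5% → $1.20
Cookbook $30.37: books → 3.5% → $1.06
Ground coffee (12 oz) $17.67: grocery items → 6.5% → $1.15
Greeting card $6.87: all other goods → 6.75% → $0.46
Canned tomatoes $1.81: grocery items → 6.5% → $0.12
2% milk (gallon) $4.59: grocery items → 6.5% → $0.30
Paperback novel $10.64: books → 3.5% → $0.37
Total tax = $0.29 + $36.16 + $3.10 + $4.37 + $1.20 + $1.06 + $1.15 + $0.46 + $0.12 + $0.30 + $0.37 = $48.58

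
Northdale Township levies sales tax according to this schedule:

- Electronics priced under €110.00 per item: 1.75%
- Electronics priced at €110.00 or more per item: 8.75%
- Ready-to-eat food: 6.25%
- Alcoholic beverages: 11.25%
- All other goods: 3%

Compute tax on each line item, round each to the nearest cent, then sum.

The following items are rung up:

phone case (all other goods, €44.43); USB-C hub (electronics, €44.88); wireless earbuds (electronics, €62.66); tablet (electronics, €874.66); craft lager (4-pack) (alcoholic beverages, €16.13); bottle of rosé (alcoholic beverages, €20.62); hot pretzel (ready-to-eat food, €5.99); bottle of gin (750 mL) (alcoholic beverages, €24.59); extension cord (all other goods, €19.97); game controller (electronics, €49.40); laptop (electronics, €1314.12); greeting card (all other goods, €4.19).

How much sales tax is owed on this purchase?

€203.60

Phone case €44.43: all other goods → 3% → €1.33
USB-C hub €44.88: electronics, under €110.00 → 1.75% → €0.79
Wireless earbuds €62.66: electronics, under €110.00 → 1.75% → €1.10
Tablet €874.66: electronics, €110.00 or more → 8.75% → €76.53
Craft lager (4-pack) €16.13: alcoholic beverages → 11.25% → €1.81
Bottle of rosé €20.62: alcoholic beverages → 11.25% → €2.32
Hot pretzel €5.99: ready-to-eat food → 6.25% → €0.37
Bottle of gin (750 mL) €24.59: alcoholic beverages → 11.25% → €2.77
Extension cord €19.97: all other goods → 3% → €0.60
Game controller €49.40: electronics, under €110.00 → 1.75% → €0.86
Laptop €1314.12: electronics, €110.00 or more → 8.75% → €114.99
Greeting card €4.19: all other goods → 3% → €0.13
Total tax = €1.33 + €0.79 + €1.10 + €76.53 + €1.81 + €2.32 + €0.37 + €2.77 + €0.60 + €0.86 + €114.99 + €0.13 = €203.60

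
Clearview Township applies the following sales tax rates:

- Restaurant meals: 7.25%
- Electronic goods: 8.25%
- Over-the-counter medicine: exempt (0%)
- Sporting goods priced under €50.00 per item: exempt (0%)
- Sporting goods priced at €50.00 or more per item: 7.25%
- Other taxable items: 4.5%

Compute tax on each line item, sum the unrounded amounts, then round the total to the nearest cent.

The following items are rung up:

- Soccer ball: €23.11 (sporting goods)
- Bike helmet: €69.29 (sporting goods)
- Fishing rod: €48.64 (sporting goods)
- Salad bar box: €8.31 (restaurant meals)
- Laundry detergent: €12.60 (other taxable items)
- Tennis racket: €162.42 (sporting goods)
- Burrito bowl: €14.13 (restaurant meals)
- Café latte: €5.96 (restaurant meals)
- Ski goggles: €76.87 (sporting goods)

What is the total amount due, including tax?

€446.33

Soccer ball €23.11: sporting goods, under €50.00 → 0% → €0.00
Bike helmet €69.29: sporting goods, €50.00 or more → 7.25% → €5.023525
Fishing rod €48.64: sporting goods, under €50.00 → 0% → €0.00
Salad bar box €8.31: restaurant meals → 7.25% → €0.602475
Laundry detergent €12.60: other taxable items → 4.5% → €0.567
Tennis racket €162.42: sporting goods, €50.00 or more → 7.25% → €11.77545
Burrito bowl €14.13: restaurant meals → 7.25% → €1.024425
Café latte €5.96: restaurant meals → 7.25% → €0.4321
Ski goggles €76.87: sporting goods, €50.00 or more → 7.25% → €5.573075
Subtotal = €421.33; unrounded tax = €24.99805 → €25.00; total due = €446.33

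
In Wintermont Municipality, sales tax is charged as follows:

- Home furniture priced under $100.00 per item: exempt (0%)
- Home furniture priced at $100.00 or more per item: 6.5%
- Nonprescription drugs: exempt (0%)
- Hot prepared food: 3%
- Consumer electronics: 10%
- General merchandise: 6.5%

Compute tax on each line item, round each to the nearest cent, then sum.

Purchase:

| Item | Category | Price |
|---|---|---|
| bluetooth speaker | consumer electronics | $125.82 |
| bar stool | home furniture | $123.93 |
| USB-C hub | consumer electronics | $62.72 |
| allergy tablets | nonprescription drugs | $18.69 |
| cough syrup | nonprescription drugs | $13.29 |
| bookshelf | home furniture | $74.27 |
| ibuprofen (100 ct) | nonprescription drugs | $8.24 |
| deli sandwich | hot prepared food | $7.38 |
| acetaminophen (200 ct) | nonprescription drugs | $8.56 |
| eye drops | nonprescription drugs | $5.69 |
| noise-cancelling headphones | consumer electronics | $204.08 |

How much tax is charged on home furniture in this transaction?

$8.06

Bar stool $123.93: home furniture, $100.00 or more → 6.5% → $8.06
Bookshelf $74.27: home furniture, under $100.00 → 0% → $0.00
Tax on home furniture = $8.06 + $0.00 = $8.06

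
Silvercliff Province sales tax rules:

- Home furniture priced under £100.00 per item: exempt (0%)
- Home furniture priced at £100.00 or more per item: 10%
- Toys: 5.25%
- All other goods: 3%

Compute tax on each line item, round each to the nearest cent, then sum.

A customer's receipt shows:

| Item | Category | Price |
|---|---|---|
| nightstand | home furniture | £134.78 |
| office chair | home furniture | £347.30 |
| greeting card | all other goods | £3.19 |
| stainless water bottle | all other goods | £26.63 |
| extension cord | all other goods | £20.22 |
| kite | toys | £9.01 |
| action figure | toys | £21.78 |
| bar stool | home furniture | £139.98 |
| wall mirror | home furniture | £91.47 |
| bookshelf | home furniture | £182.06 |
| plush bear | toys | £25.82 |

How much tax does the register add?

Nightstand £134.78: home furniture, £100.00 or more → 10% → £13.48
Office chair £347.30: home furniture, £100.00 or more → 10% → £34.73
Greeting card £3.19: all other goods → 3% → £0.10
Stainless water bottle £26.63: all other goods → 3% → £0.80
Extension cord £20.22: all other goods → 3% → £0.61
Kite £9.01: toys → 5.25% → £0.47
Action figure £21.78: toys → 5.25% → £1.14
Bar stool £139.98: home furniture, £100.00 or more → 10% → £14.00
Wall mirror £91.47: home furniture, under £100.00 → 0% → £0.00
Bookshelf £182.06: home furniture, £100.00 or more → 10% → £18.21
Plush bear £25.82: toys → 5.25% → £1.36
Total tax = £13.48 + £34.73 + £0.10 + £0.80 + £0.61 + £0.47 + £1.14 + £14.00 + £18.21 + £1.36 = £84.90

£84.90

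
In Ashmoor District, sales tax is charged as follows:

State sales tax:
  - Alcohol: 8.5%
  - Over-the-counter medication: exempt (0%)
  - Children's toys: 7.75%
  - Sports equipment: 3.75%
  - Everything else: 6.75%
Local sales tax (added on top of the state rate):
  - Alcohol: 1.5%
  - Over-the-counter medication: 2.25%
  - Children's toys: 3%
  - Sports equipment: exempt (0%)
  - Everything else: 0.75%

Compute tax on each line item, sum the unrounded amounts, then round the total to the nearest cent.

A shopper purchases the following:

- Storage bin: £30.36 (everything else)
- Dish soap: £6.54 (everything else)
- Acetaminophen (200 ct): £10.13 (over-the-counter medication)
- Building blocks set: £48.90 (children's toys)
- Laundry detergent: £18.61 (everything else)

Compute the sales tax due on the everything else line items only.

£4.16

Storage bin £30.36: everything else → 6.75% + 0.75% local = 7.5% → £2.277
Dish soap £6.54: everything else → 6.75% + 0.75% local = 7.5% → £0.4905
Laundry detergent £18.61: everything else → 6.75% + 0.75% local = 7.5% → £1.39575
Tax on everything else: unrounded sum = £4.16325 → £4.16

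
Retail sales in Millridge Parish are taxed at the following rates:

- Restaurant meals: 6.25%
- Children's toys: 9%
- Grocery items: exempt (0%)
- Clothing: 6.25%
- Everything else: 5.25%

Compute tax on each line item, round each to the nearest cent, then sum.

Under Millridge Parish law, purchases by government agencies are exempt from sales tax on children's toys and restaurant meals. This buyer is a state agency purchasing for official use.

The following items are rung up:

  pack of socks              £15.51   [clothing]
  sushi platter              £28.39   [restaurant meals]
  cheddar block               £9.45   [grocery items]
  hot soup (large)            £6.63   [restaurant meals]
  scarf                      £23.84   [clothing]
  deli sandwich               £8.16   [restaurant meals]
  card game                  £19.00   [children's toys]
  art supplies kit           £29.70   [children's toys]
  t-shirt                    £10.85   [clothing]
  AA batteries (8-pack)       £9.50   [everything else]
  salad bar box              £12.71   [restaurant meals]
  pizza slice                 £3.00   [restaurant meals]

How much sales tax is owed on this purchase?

Pack of socks £15.51: clothing → 6.25% → £0.97
Sushi platter £28.39: restaurant meals, buyer-exempt → 0% → £0.00
Cheddar block £9.45: grocery items → 0% → £0.00
Hot soup (large) £6.63: restaurant meals, buyer-exempt → 0% → £0.00
Scarf £23.84: clothing → 6.25% → £1.49
Deli sandwich £8.16: restaurant meals, buyer-exempt → 0% → £0.00
Card game £19.00: children's toys, buyer-exempt → 0% → £0.00
Art supplies kit £29.70: children's toys, buyer-exempt → 0% → £0.00
T-shirt £10.85: clothing → 6.25% → £0.68
AA batteries (8-pack) £9.50: everything else → 5.25% → £0.50
Salad bar box £12.71: restaurant meals, buyer-exempt → 0% → £0.00
Pizza slice £3.00: restaurant meals, buyer-exempt → 0% → £0.00
Total tax = £0.97 + £1.49 + £0.68 + £0.50 = £3.64

£3.64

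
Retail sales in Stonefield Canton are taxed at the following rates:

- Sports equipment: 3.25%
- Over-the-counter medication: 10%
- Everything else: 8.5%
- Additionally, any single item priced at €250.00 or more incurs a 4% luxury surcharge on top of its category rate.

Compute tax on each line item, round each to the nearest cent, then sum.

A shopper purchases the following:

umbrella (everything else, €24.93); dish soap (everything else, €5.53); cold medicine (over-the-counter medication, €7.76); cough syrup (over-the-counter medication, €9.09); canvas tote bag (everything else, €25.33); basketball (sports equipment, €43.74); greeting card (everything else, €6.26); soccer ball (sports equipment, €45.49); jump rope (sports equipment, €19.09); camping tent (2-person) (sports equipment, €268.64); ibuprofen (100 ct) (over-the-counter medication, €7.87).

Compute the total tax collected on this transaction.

€30.75

Umbrella €24.93: everything else → 8.5% → €2.12
Dish soap €5.53: everything else → 8.5% → €0.47
Cold medicine €7.76: over-the-counter medication → 10% → €0.78
Cough syrup €9.09: over-the-counter medication → 10% → €0.91
Canvas tote bag €25.33: everything else → 8.5% → €2.15
Basketball €43.74: sports equipment → 3.25% → €1.42
Greeting card €6.26: everything else → 8.5% → €0.53
Soccer ball €45.49: sports equipment → 3.25% → €1.48
Jump rope €19.09: sports equipment → 3.25% → €0.62
Camping tent (2-person) €268.64: sports equipment → 3.25% + 4% surcharge = 7.25% → €19.48
Ibuprofen (100 ct) €7.87: over-the-counter medication → 10% → €0.79
Total tax = €2.12 + €0.47 + €0.78 + €0.91 + €2.15 + €1.42 + €0.53 + €1.48 + €0.62 + €19.48 + €0.79 = €30.75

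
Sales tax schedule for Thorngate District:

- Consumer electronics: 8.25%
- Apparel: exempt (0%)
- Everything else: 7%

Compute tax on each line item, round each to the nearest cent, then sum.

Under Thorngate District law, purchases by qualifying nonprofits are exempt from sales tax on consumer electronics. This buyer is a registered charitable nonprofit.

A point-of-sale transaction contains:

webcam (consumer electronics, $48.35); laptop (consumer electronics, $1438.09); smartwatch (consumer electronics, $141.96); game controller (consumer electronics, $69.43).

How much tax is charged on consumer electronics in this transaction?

Webcam $48.35: consumer electronics, buyer-exempt → 0% → $0.00
Laptop $1438.09: consumer electronics, buyer-exempt → 0% → $0.00
Smartwatch $141.96: consumer electronics, buyer-exempt → 0% → $0.00
Game controller $69.43: consumer electronics, buyer-exempt → 0% → $0.00
Tax on consumer electronics = $0.00 + $0.00 + $0.00 + $0.00 = $0.00

$0.00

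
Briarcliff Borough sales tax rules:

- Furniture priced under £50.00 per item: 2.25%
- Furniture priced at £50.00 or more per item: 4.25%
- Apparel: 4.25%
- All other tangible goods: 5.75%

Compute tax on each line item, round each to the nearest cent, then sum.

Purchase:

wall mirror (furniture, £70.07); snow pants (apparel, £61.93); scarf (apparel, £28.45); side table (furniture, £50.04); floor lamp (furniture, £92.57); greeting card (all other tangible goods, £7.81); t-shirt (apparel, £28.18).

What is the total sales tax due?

£14.53

Wall mirror £70.07: furniture, £50.00 or more → 4.25% → £2.98
Snow pants £61.93: apparel → 4.25% → £2.63
Scarf £28.45: apparel → 4.25% → £1.21
Side table £50.04: furniture, £50.00 or more → 4.25% → £2.13
Floor lamp £92.57: furniture, £50.00 or more → 4.25% → £3.93
Greeting card £7.81: all other tangible goods → 5.75% → £0.45
T-shirt £28.18: apparel → 4.25% → £1.20
Total tax = £2.98 + £2.63 + £1.21 + £2.13 + £3.93 + £0.45 + £1.20 = £14.53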